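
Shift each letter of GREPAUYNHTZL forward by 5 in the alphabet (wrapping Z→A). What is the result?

LWJUFZDSMYEQ

G(6): 6+5=11 → L
R(17): 17+5=22 → W
E(4): 4+5=9 → J
P(15): 15+5=20 → U
A(0): 0+5=5 → F
U(20): 20+5=25 → Z
Y(24): 24+5=29≡3 → D
N(13): 13+5=18 → S
H(7): 7+5=12 → M
T(19): 19+5=24 → Y
Z(25): 25+5=30≡4 → E
L(11): 11+5=16 → Q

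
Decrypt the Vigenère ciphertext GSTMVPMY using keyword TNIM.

NFLACCEM

Repeat the key across the ciphertext: TNIMTNIM
G(6)−T(19): -13≡13 → N
S(18)−N(13): 5 → F
T(19)−I(8): 11 → L
M(12)−M(12): 0 → A
V(21)−T(19): 2 → C
P(15)−N(13): 2 → C
M(12)−I(8): 4 → E
Y(24)−M(12): 12 → M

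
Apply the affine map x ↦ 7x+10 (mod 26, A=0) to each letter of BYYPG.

RWWLA

B(1): 7·1+10=17 → R
Y(24): 7·24+10=178≡22 → W
Y(24): 7·24+10=178≡22 → W
P(15): 7·15+10=115≡11 → L
G(6): 7·6+10=52≡0 → A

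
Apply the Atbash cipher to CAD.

C(2) → X(23)
A(0) → Z(25)
D(3) → W(22)

XZW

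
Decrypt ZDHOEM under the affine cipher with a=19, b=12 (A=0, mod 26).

NFXWQA

The inverse of 19 mod 26 is 11, since 19·11=209≡1. Apply D(y)=11·(y−12) mod 26:
Z(25): 11·(25−12)=143≡13 → N
D(3): 11·(3−12)=-99≡5 → F
H(7): 11·(7−12)=-55≡23 → X
O(14): 11·(14−12)=22 → W
E(4): 11·(4−12)=-88≡16 → Q
M(12): 11·(12−12)=0 → A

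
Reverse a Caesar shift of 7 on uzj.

u(20): 20−7=13 → n
z(25): 25−7=18 → s
j(9): 9−7=2 → c

nsc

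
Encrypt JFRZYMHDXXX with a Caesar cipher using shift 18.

BXJRQEZVPPP

J(9): 9+18=27≡1 → B
F(5): 5+18=23 → X
R(17): 17+18=35≡9 → J
Z(25): 25+18=43≡17 → R
Y(24): 24+18=42≡16 → Q
M(12): 12+18=30≡4 → E
H(7): 7+18=25 → Z
D(3): 3+18=21 → V
X(23): 23+18=41≡15 → P
X(23): 23+18=41≡15 → P
X(23): 23+18=41≡15 → P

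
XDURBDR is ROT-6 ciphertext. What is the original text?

X(23): 23−6=17 → R
D(3): 3−6=-3≡23 → X
U(20): 20−6=14 → O
R(17): 17−6=11 → L
B(1): 1−6=-5≡21 → V
D(3): 3−6=-3≡23 → X
R(17): 17−6=11 → L

RXOLVXL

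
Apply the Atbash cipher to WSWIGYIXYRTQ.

W(22) → D(3)
S(18) → H(7)
W(22) → D(3)
I(8) → R(17)
G(6) → T(19)
Y(24) → B(1)
I(8) → R(17)
X(23) → C(2)
Y(24) → B(1)
R(17) → I(8)
T(19) → G(6)
Q(16) → J(9)

DHDRTBRCBIGJ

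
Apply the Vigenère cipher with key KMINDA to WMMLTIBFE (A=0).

GYUYWILRM

Repeat the key across the message: KMINDAKMI
W(22)+K(10): 32≡6 → G
M(12)+M(12): 24 → Y
M(12)+I(8): 20 → U
L(11)+N(13): 24 → Y
T(19)+D(3): 22 → W
I(8)+A(0): 8 → I
B(1)+K(10): 11 → L
F(5)+M(12): 17 → R
E(4)+I(8): 12 → M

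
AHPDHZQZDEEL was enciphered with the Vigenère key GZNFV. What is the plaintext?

UICYMTRMYJYM

Repeat the key across the ciphertext: GZNFVGZNFVGZ
A(0)−G(6): -6≡20 → U
H(7)−Z(25): -18≡8 → I
P(15)−N(13): 2 → C
D(3)−F(5): -2≡24 → Y
H(7)−V(21): -14≡12 → M
Z(25)−G(6): 19 → T
Q(16)−Z(25): -9≡17 → R
Z(25)−N(13): 12 → M
D(3)−F(5): -2≡24 → Y
E(4)−V(21): -17≡9 → J
E(4)−G(6): -2≡24 → Y
L(11)−Z(25): -14≡12 → M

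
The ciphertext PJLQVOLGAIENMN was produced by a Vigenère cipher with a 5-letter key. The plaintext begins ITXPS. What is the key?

Subtract each crib letter from the matching ciphertext letter (mod 26):
P(15)−I(8)=7 → H
J(9)−T(19)=-10≡16 → Q
L(11)−X(23)=-12≡14 → O
Q(16)−P(15)=1 → B
V(21)−S(18)=3 → D

HQOBD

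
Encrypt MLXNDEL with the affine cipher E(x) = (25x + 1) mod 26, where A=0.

PQEOYXQ

M(12): 25·12+1=301≡15 → P
L(11): 25·11+1=276≡16 → Q
X(23): 25·23+1=576≡4 → E
N(13): 25·13+1=326≡14 → O
D(3): 25·3+1=76≡24 → Y
E(4): 25·4+1=101≡23 → X
L(11): 25·11+1=276≡16 → Q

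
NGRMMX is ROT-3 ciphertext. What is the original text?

N(13): 13−3=10 → K
G(6): 6−3=3 → D
R(17): 17−3=14 → O
M(12): 12−3=9 → J
M(12): 12−3=9 → J
X(23): 23−3=20 → U

KDOJJU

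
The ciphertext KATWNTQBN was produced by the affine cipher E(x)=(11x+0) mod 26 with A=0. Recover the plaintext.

The inverse of 11 mod 26 is 19, since 11·19=209≡1. Apply D(y)=19·(y−0) mod 26:
K(10): 19·(10−0)=190≡8 → I
A(0): 19·(0−0)=0 → A
T(19): 19·(19−0)=361≡23 → X
W(22): 19·(22−0)=418≡2 → C
N(13): 19·(13−0)=247≡13 → N
T(19): 19·(19−0)=361≡23 → X
Q(16): 19·(16−0)=304≡18 → S
B(1): 19·(1−0)=19 → T
N(13): 19·(13−0)=247≡13 → N

IAXCNXSTN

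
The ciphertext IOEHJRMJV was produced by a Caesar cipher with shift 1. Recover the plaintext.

HNDGIQLIU

I(8): 8−1=7 → H
O(14): 14−1=13 → N
E(4): 4−1=3 → D
H(7): 7−1=6 → G
J(9): 9−1=8 → I
R(17): 17−1=16 → Q
M(12): 12−1=11 → L
J(9): 9−1=8 → I
V(21): 21−1=20 → U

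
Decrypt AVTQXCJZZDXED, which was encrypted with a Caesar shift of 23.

A(0): 0−23=-23≡3 → D
V(21): 21−23=-2≡24 → Y
T(19): 19−23=-4≡22 → W
Q(16): 16−23=-7≡19 → T
X(23): 23−23=0 → A
C(2): 2−23=-21≡5 → F
J(9): 9−23=-14≡12 → M
Z(25): 25−23=2 → C
Z(25): 25−23=2 → C
D(3): 3−23=-20≡6 → G
X(23): 23−23=0 → A
E(4): 4−23=-19≡7 → H
D(3): 3−23=-20≡6 → G

DYWTAFMCCGAHG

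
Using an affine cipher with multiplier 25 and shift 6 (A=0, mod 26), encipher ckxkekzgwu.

ewjwcwhakm

c(2): 25·2+6=56≡4 → e
k(10): 25·10+6=256≡22 → w
x(23): 25·23+6=581≡9 → j
k(10): 25·10+6=256≡22 → w
e(4): 25·4+6=106≡2 → c
k(10): 25·10+6=256≡22 → w
z(25): 25·25+6=631≡7 → h
g(6): 25·6+6=156≡0 → a
w(22): 25·22+6=556≡10 → k
u(20): 25·20+6=506≡12 → m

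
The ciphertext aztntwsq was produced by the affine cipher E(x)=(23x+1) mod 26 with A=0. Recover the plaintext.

The inverse of 23 mod 26 is 17, since 23·17=391≡1. Apply D(y)=17·(y−1) mod 26:
a(0): 17·(0−1)=-17≡9 → j
z(25): 17·(25−1)=408≡18 → s
t(19): 17·(19−1)=306≡20 → u
n(13): 17·(13−1)=204≡22 → w
t(19): 17·(19−1)=306≡20 → u
w(22): 17·(22−1)=357≡19 → t
s(18): 17·(18−1)=289≡3 → d
q(16): 17·(16−1)=255≡21 → v

jsuwutdv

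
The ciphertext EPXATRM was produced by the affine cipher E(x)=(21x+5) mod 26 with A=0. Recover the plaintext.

The inverse of 21 mod 26 is 5, since 21·5=105≡1. Apply D(y)=5·(y−5) mod 26:
E(4): 5·(4−5)=-5≡21 → V
P(15): 5·(15−5)=50≡24 → Y
X(23): 5·(23−5)=90≡12 → M
A(0): 5·(0−5)=-25≡1 → B
T(19): 5·(19−5)=70≡18 → S
R(17): 5·(17−5)=60≡8 → I
M(12): 5·(12−5)=35≡9 → J

VYMBSIJ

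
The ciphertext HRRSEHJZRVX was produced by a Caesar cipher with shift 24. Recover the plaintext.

JTTUGJLBTXZ

H(7): 7−24=-17≡9 → J
R(17): 17−24=-7≡19 → T
R(17): 17−24=-7≡19 → T
S(18): 18−24=-6≡20 → U
E(4): 4−24=-20≡6 → G
H(7): 7−24=-17≡9 → J
J(9): 9−24=-15≡11 → L
Z(25): 25−24=1 → B
R(17): 17−24=-7≡19 → T
V(21): 21−24=-3≡23 → X
X(23): 23−24=-1≡25 → Z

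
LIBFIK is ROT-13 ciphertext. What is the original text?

L(11): 11−13=-2≡24 → Y
I(8): 8−13=-5≡21 → V
B(1): 1−13=-12≡14 → O
F(5): 5−13=-8≡18 → S
I(8): 8−13=-5≡21 → V
K(10): 10−13=-3≡23 → X

YVOSVX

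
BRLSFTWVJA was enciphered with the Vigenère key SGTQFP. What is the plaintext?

JLSCAEEPQK

Repeat the key across the ciphertext: SGTQFPSGTQ
B(1)−S(18): -17≡9 → J
R(17)−G(6): 11 → L
L(11)−T(19): -8≡18 → S
S(18)−Q(16): 2 → C
F(5)−F(5): 0 → A
T(19)−P(15): 4 → E
W(22)−S(18): 4 → E
V(21)−G(6): 15 → P
J(9)−T(19): -10≡16 → Q
A(0)−Q(16): -16≡10 → K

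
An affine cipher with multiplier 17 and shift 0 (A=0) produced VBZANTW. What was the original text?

PXDANVM

The inverse of 17 mod 26 is 23, since 17·23=391≡1. Apply D(y)=23·(y−0) mod 26:
V(21): 23·(21−0)=483≡15 → P
B(1): 23·(1−0)=23 → X
Z(25): 23·(25−0)=575≡3 → D
A(0): 23·(0−0)=0 → A
N(13): 23·(13−0)=299≡13 → N
T(19): 23·(19−0)=437≡21 → V
W(22): 23·(22−0)=506≡12 → M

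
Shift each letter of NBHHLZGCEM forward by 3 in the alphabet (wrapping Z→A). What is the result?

QEKKOCJFHP

N(13): 13+3=16 → Q
B(1): 1+3=4 → E
H(7): 7+3=10 → K
H(7): 7+3=10 → K
L(11): 11+3=14 → O
Z(25): 25+3=28≡2 → C
G(6): 6+3=9 → J
C(2): 2+3=5 → F
E(4): 4+3=7 → H
M(12): 12+3=15 → P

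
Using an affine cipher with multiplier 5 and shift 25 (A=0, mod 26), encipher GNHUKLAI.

DMIVXCZN

G(6): 5·6+25=55≡3 → D
N(13): 5·13+25=90≡12 → M
H(7): 5·7+25=60≡8 → I
U(20): 5·20+25=125≡21 → V
K(10): 5·10+25=75≡23 → X
L(11): 5·11+25=80≡2 → C
A(0): 5·0+25=25 → Z
I(8): 5·8+25=65≡13 → N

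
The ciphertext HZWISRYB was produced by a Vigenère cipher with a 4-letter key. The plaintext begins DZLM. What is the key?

Subtract each crib letter from the matching ciphertext letter (mod 26):
H(7)−D(3)=4 → E
Z(25)−Z(25)=0 → A
W(22)−L(11)=11 → L
I(8)−M(12)=-4≡22 → W

EALW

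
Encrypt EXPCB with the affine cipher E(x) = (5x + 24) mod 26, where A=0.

SJVID

E(4): 5·4+24=44≡18 → S
X(23): 5·23+24=139≡9 → J
P(15): 5·15+24=99≡21 → V
C(2): 5·2+24=34≡8 → I
B(1): 5·1+24=29≡3 → D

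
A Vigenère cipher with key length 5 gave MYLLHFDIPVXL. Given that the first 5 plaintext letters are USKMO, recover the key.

Subtract each crib letter from the matching ciphertext letter (mod 26):
M(12)−U(20)=-8≡18 → S
Y(24)−S(18)=6 → G
L(11)−K(10)=1 → B
L(11)−M(12)=-1≡25 → Z
H(7)−O(14)=-7≡19 → T

SGBZT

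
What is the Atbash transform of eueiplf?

vfvrkou

e(4) → v(21)
u(20) → f(5)
e(4) → v(21)
i(8) → r(17)
p(15) → k(10)
l(11) → o(14)
f(5) → u(20)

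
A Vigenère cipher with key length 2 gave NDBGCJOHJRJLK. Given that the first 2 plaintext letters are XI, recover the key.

Subtract each crib letter from the matching ciphertext letter (mod 26):
N(13)−X(23)=-10≡16 → Q
D(3)−I(8)=-5≡21 → V

QV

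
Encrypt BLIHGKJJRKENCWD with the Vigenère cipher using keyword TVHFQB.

UGPMWLCEYPUOVRK

Repeat the key across the message: TVHFQBTVHFQBTVH
B(1)+T(19): 20 → U
L(11)+V(21): 32≡6 → G
I(8)+H(7): 15 → P
H(7)+F(5): 12 → M
G(6)+Q(16): 22 → W
K(10)+B(1): 11 → L
J(9)+T(19): 28≡2 → C
J(9)+V(21): 30≡4 → E
R(17)+H(7): 24 → Y
K(10)+F(5): 15 → P
E(4)+Q(16): 20 → U
N(13)+B(1): 14 → O
C(2)+T(19): 21 → V
W(22)+V(21): 43≡17 → R
D(3)+H(7): 10 → K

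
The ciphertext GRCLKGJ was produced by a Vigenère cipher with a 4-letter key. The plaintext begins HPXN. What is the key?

Subtract each crib letter from the matching ciphertext letter (mod 26):
G(6)−H(7)=-1≡25 → Z
R(17)−P(15)=2 → C
C(2)−X(23)=-21≡5 → F
L(11)−N(13)=-2≡24 → Y

ZCFY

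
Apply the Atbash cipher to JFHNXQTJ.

QUSMCJGQ

J(9) → Q(16)
F(5) → U(20)
H(7) → S(18)
N(13) → M(12)
X(23) → C(2)
Q(16) → J(9)
T(19) → G(6)
J(9) → Q(16)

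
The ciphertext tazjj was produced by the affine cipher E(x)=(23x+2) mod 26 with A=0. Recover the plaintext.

dsbpp

The inverse of 23 mod 26 is 17, since 23·17=391≡1. Apply D(y)=17·(y−2) mod 26:
t(19): 17·(19−2)=289≡3 → d
a(0): 17·(0−2)=-34≡18 → s
z(25): 17·(25−2)=391≡1 → b
j(9): 17·(9−2)=119≡15 → p
j(9): 17·(9−2)=119≡15 → p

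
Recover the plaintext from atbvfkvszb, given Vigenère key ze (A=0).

Repeat the key across the ciphertext: zezezezeze
a(0)−z(25): -25≡1 → b
t(19)−e(4): 15 → p
b(1)−z(25): -24≡2 → c
v(21)−e(4): 17 → r
f(5)−z(25): -20≡6 → g
k(10)−e(4): 6 → g
v(21)−z(25): -4≡22 → w
s(18)−e(4): 14 → o
z(25)−z(25): 0 → a
b(1)−e(4): -3≡23 → x

bpcrggwoax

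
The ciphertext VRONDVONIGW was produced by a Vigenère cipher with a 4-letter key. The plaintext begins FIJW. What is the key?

Subtract each crib letter from the matching ciphertext letter (mod 26):
V(21)−F(5)=16 → Q
R(17)−I(8)=9 → J
O(14)−J(9)=5 → F
N(13)−W(22)=-9≡17 → R

QJFR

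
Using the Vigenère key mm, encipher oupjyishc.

agbvkueto

Repeat the key across the message: mmmmmmmmm
o(14)+m(12): 26≡0 → a
u(20)+m(12): 32≡6 → g
p(15)+m(12): 27≡1 → b
j(9)+m(12): 21 → v
y(24)+m(12): 36≡10 → k
i(8)+m(12): 20 → u
s(18)+m(12): 30≡4 → e
h(7)+m(12): 19 → t
c(2)+m(12): 14 → o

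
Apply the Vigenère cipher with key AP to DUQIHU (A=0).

Repeat the key across the message: APAPAP
D(3)+A(0): 3 → D
U(20)+P(15): 35≡9 → J
Q(16)+A(0): 16 → Q
I(8)+P(15): 23 → X
H(7)+A(0): 7 → H
U(20)+P(15): 35≡9 → J

DJQXHJ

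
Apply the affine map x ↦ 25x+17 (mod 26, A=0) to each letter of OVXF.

DWUM

O(14): 25·14+17=367≡3 → D
V(21): 25·21+17=542≡22 → W
X(23): 25·23+17=592≡20 → U
F(5): 25·5+17=142≡12 → M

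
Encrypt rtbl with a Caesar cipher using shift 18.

jltd

r(17): 17+18=35≡9 → j
t(19): 19+18=37≡11 → l
b(1): 1+18=19 → t
l(11): 11+18=29≡3 → d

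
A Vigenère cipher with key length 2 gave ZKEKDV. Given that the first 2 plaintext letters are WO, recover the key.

Subtract each crib letter from the matching ciphertext letter (mod 26):
Z(25)−W(22)=3 → D
K(10)−O(14)=-4≡22 → W

DW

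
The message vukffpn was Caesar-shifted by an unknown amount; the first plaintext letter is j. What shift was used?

12

From the crib: v(21)−j(9)=12, so the shift is 12.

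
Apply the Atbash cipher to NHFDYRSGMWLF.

MSUWBIHTNDOU

N(13) → M(12)
H(7) → S(18)
F(5) → U(20)
D(3) → W(22)
Y(24) → B(1)
R(17) → I(8)
S(18) → H(7)
G(6) → T(19)
M(12) → N(13)
W(22) → D(3)
L(11) → O(14)
F(5) → U(20)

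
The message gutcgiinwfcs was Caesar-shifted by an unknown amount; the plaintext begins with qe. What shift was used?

From the crib: g(6)−q(16)=-10≡16, so the shift is 16.

16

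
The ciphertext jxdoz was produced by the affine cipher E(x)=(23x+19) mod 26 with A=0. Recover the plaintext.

mqoty

The inverse of 23 mod 26 is 17, since 23·17=391≡1. Apply D(y)=17·(y−19) mod 26:
j(9): 17·(9−19)=-170≡12 → m
x(23): 17·(23−19)=68≡16 → q
d(3): 17·(3−19)=-272≡14 → o
o(14): 17·(14−19)=-85≡19 → t
z(25): 17·(25−19)=102≡24 → y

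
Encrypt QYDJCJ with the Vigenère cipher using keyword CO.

SMFXEX

Repeat the key across the message: COCOCO
Q(16)+C(2): 18 → S
Y(24)+O(14): 38≡12 → M
D(3)+C(2): 5 → F
J(9)+O(14): 23 → X
C(2)+C(2): 4 → E
J(9)+O(14): 23 → X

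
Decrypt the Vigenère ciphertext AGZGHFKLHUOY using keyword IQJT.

Repeat the key across the ciphertext: IQJTIQJTIQJT
A(0)−I(8): -8≡18 → S
G(6)−Q(16): -10≡16 → Q
Z(25)−J(9): 16 → Q
G(6)−T(19): -13≡13 → N
H(7)−I(8): -1≡25 → Z
F(5)−Q(16): -11≡15 → P
K(10)−J(9): 1 → B
L(11)−T(19): -8≡18 → S
H(7)−I(8): -1≡25 → Z
U(20)−Q(16): 4 → E
O(14)−J(9): 5 → F
Y(24)−T(19): 5 → F

SQQNZPBSZEFF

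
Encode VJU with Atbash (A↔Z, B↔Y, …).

EQF

V(21) → E(4)
J(9) → Q(16)
U(20) → F(5)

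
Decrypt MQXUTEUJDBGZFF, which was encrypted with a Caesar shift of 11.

BFMJITJYSQVOUU

M(12): 12−11=1 → B
Q(16): 16−11=5 → F
X(23): 23−11=12 → M
U(20): 20−11=9 → J
T(19): 19−11=8 → I
E(4): 4−11=-7≡19 → T
U(20): 20−11=9 → J
J(9): 9−11=-2≡24 → Y
D(3): 3−11=-8≡18 → S
B(1): 1−11=-10≡16 → Q
G(6): 6−11=-5≡21 → V
Z(25): 25−11=14 → O
F(5): 5−11=-6≡20 → U
F(5): 5−11=-6≡20 → U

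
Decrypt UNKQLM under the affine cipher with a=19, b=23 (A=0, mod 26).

TUNBYJ

The inverse of 19 mod 26 is 11, since 19·11=209≡1. Apply D(y)=11·(y−23) mod 26:
U(20): 11·(20−23)=-33≡19 → T
N(13): 11·(13−23)=-110≡20 → U
K(10): 11·(10−23)=-143≡13 → N
Q(16): 11·(16−23)=-77≡1 → B
L(11): 11·(11−23)=-132≡24 → Y
M(12): 11·(12−23)=-121≡9 → J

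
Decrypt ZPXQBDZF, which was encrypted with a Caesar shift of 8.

Z(25): 25−8=17 → R
P(15): 15−8=7 → H
X(23): 23−8=15 → P
Q(16): 16−8=8 → I
B(1): 1−8=-7≡19 → T
D(3): 3−8=-5≡21 → V
Z(25): 25−8=17 → R
F(5): 5−8=-3≡23 → X

RHPITVRX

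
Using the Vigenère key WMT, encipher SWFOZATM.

OIYKLTPY

Repeat the key across the message: WMTWMTWM
S(18)+W(22): 40≡14 → O
W(22)+M(12): 34≡8 → I
F(5)+T(19): 24 → Y
O(14)+W(22): 36≡10 → K
Z(25)+M(12): 37≡11 → L
A(0)+T(19): 19 → T
T(19)+W(22): 41≡15 → P
M(12)+M(12): 24 → Y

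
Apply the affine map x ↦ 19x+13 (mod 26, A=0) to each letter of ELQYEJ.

E(4): 19·4+13=89≡11 → L
L(11): 19·11+13=222≡14 → O
Q(16): 19·16+13=317≡5 → F
Y(24): 19·24+13=469≡1 → B
E(4): 19·4+13=89≡11 → L
J(9): 19·9+13=184≡2 → C

LOFBLC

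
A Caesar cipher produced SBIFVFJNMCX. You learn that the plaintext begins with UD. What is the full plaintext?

UDKHXHLPOEZ

From the crib: S(18)−U(20)=-2≡24, so the shift is 24.
Subtract 24 from each ciphertext letter:
S(18): 18−24=-6≡20 → U
B(1): 1−24=-23≡3 → D
I(8): 8−24=-16≡10 → K
F(5): 5−24=-19≡7 → H
V(21): 21−24=-3≡23 → X
F(5): 5−24=-19≡7 → H
J(9): 9−24=-15≡11 → L
N(13): 13−24=-11≡15 → P
M(12): 12−24=-12≡14 → O
C(2): 2−24=-22≡4 → E
X(23): 23−24=-1≡25 → Z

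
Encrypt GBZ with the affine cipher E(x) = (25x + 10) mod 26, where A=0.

G(6): 25·6+10=160≡4 → E
B(1): 25·1+10=35≡9 → J
Z(25): 25·25+10=635≡11 → L

EJL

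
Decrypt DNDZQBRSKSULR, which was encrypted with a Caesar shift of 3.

AKAWNYOPHPRIO

D(3): 3−3=0 → A
N(13): 13−3=10 → K
D(3): 3−3=0 → A
Z(25): 25−3=22 → W
Q(16): 16−3=13 → N
B(1): 1−3=-2≡24 → Y
R(17): 17−3=14 → O
S(18): 18−3=15 → P
K(10): 10−3=7 → H
S(18): 18−3=15 → P
U(20): 20−3=17 → R
L(11): 11−3=8 → I
R(17): 17−3=14 → O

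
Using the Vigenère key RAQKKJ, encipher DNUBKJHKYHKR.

UNKLUSYKORUA

Repeat the key across the message: RAQKKJRAQKKJ
D(3)+R(17): 20 → U
N(13)+A(0): 13 → N
U(20)+Q(16): 36≡10 → K
B(1)+K(10): 11 → L
K(10)+K(10): 20 → U
J(9)+J(9): 18 → S
H(7)+R(17): 24 → Y
K(10)+A(0): 10 → K
Y(24)+Q(16): 40≡14 → O
H(7)+K(10): 17 → R
K(10)+K(10): 20 → U
R(17)+J(9): 26≡0 → A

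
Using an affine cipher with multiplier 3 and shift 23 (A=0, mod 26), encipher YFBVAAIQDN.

RMAIXXVTGK

Y(24): 3·24+23=95≡17 → R
F(5): 3·5+23=38≡12 → M
B(1): 3·1+23=26≡0 → A
V(21): 3·21+23=86≡8 → I
A(0): 3·0+23=23 → X
A(0): 3·0+23=23 → X
I(8): 3·8+23=47≡21 → V
Q(16): 3·16+23=71≡19 → T
D(3): 3·3+23=32≡6 → G
N(13): 3·13+23=62≡10 → K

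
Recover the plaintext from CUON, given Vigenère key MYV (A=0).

QWTB

Repeat the key across the ciphertext: MYVM
C(2)−M(12): -10≡16 → Q
U(20)−Y(24): -4≡22 → W
O(14)−V(21): -7≡19 → T
N(13)−M(12): 1 → B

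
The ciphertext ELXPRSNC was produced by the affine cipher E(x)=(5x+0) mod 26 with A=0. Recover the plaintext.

The inverse of 5 mod 26 is 21, since 5·21=105≡1. Apply D(y)=21·(y−0) mod 26:
E(4): 21·(4−0)=84≡6 → G
L(11): 21·(11−0)=231≡23 → X
X(23): 21·(23−0)=483≡15 → P
P(15): 21·(15−0)=315≡3 → D
R(17): 21·(17−0)=357≡19 → T
S(18): 21·(18−0)=378≡14 → O
N(13): 21·(13−0)=273≡13 → N
C(2): 21·(2−0)=42≡16 → Q

GXPDTONQ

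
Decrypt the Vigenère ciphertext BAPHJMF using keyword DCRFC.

YYYCHJD

Repeat the key across the ciphertext: DCRFCDC
B(1)−D(3): -2≡24 → Y
A(0)−C(2): -2≡24 → Y
P(15)−R(17): -2≡24 → Y
H(7)−F(5): 2 → C
J(9)−C(2): 7 → H
M(12)−D(3): 9 → J
F(5)−C(2): 3 → D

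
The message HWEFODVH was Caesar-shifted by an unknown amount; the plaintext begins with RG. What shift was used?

16

From the crib: H(7)−R(17)=-10≡16, so the shift is 16.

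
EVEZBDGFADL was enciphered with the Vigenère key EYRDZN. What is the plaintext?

Repeat the key across the ciphertext: EYRDZNEYRDZ
E(4)−E(4): 0 → A
V(21)−Y(24): -3≡23 → X
E(4)−R(17): -13≡13 → N
Z(25)−D(3): 22 → W
B(1)−Z(25): -24≡2 → C
D(3)−N(13): -10≡16 → Q
G(6)−E(4): 2 → C
F(5)−Y(24): -19≡7 → H
A(0)−R(17): -17≡9 → J
D(3)−D(3): 0 → A
L(11)−Z(25): -14≡12 → M

AXNWCQCHJAM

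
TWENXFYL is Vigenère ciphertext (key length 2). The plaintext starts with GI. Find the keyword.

NO

Subtract each crib letter from the matching ciphertext letter (mod 26):
T(19)−G(6)=13 → N
W(22)−I(8)=14 → O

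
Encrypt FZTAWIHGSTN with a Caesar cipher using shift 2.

F(5): 5+2=7 → H
Z(25): 25+2=27≡1 → B
T(19): 19+2=21 → V
A(0): 0+2=2 → C
W(22): 22+2=24 → Y
I(8): 8+2=10 → K
H(7): 7+2=9 → J
G(6): 6+2=8 → I
S(18): 18+2=20 → U
T(19): 19+2=21 → V
N(13): 13+2=15 → P

HBVCYKJIUVP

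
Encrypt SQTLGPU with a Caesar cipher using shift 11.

S(18): 18+11=29≡3 → D
Q(16): 16+11=27≡1 → B
T(19): 19+11=30≡4 → E
L(11): 11+11=22 → W
G(6): 6+11=17 → R
P(15): 15+11=26≡0 → A
U(20): 20+11=31≡5 → F

DBEWRAF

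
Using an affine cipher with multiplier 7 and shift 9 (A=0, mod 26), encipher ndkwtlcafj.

webhmixjsu

n(13): 7·13+9=100≡22 → w
d(3): 7·3+9=30≡4 → e
k(10): 7·10+9=79≡1 → b
w(22): 7·22+9=163≡7 → h
t(19): 7·19+9=142≡12 → m
l(11): 7·11+9=86≡8 → i
c(2): 7·2+9=23 → x
a(0): 7·0+9=9 → j
f(5): 7·5+9=44≡18 → s
j(9): 7·9+9=72≡20 → u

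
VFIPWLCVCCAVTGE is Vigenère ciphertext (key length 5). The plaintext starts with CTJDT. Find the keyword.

Subtract each crib letter from the matching ciphertext letter (mod 26):
V(21)−C(2)=19 → T
F(5)−T(19)=-14≡12 → M
I(8)−J(9)=-1≡25 → Z
P(15)−D(3)=12 → M
W(22)−T(19)=3 → D

TMZMD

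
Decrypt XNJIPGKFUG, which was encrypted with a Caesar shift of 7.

QGCBIZDYNZ

X(23): 23−7=16 → Q
N(13): 13−7=6 → G
J(9): 9−7=2 → C
I(8): 8−7=1 → B
P(15): 15−7=8 → I
G(6): 6−7=-1≡25 → Z
K(10): 10−7=3 → D
F(5): 5−7=-2≡24 → Y
U(20): 20−7=13 → N
G(6): 6−7=-1≡25 → Z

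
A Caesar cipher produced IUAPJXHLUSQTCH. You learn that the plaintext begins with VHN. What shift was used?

13

From the crib: I(8)−V(21)=-13≡13, so the shift is 13.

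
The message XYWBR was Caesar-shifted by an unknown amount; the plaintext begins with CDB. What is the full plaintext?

CDBGW

From the crib: X(23)−C(2)=21, so the shift is 21.
Subtract 21 from each ciphertext letter:
X(23): 23−21=2 → C
Y(24): 24−21=3 → D
W(22): 22−21=1 → B
B(1): 1−21=-20≡6 → G
R(17): 17−21=-4≡22 → W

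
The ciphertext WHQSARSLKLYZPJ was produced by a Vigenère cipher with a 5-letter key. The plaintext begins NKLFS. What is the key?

Subtract each crib letter from the matching ciphertext letter (mod 26):
W(22)−N(13)=9 → J
H(7)−K(10)=-3≡23 → X
Q(16)−L(11)=5 → F
S(18)−F(5)=13 → N
A(0)−S(18)=-18≡8 → I

JXFNI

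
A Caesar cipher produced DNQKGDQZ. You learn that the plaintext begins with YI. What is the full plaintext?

From the crib: D(3)−Y(24)=-21≡5, so the shift is 5.
Subtract 5 from each ciphertext letter:
D(3): 3−5=-2≡24 → Y
N(13): 13−5=8 → I
Q(16): 16−5=11 → L
K(10): 10−5=5 → F
G(6): 6−5=1 → B
D(3): 3−5=-2≡24 → Y
Q(16): 16−5=11 → L
Z(25): 25−5=20 → U

YILFBYLU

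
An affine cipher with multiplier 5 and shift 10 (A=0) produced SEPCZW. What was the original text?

The inverse of 5 mod 26 is 21, since 5·21=105≡1. Apply D(y)=21·(y−10) mod 26:
S(18): 21·(18−10)=168≡12 → M
E(4): 21·(4−10)=-126≡4 → E
P(15): 21·(15−10)=105≡1 → B
C(2): 21·(2−10)=-168≡14 → O
Z(25): 21·(25−10)=315≡3 → D
W(22): 21·(22−10)=252≡18 → S

MEBODS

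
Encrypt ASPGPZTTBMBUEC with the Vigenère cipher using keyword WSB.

WKQCHAPLCITVAU

Repeat the key across the message: WSBWSBWSBWSBWS
A(0)+W(22): 22 → W
S(18)+S(18): 36≡10 → K
P(15)+B(1): 16 → Q
G(6)+W(22): 28≡2 → C
P(15)+S(18): 33≡7 → H
Z(25)+B(1): 26≡0 → A
T(19)+W(22): 41≡15 → P
T(19)+S(18): 37≡11 → L
B(1)+B(1): 2 → C
M(12)+W(22): 34≡8 → I
B(1)+S(18): 19 → T
U(20)+B(1): 21 → V
E(4)+W(22): 26≡0 → A
C(2)+S(18): 20 → U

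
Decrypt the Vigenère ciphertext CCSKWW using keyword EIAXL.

YUSNLS

Repeat the key across the ciphertext: EIAXLE
C(2)−E(4): -2≡24 → Y
C(2)−I(8): -6≡20 → U
S(18)−A(0): 18 → S
K(10)−X(23): -13≡13 → N
W(22)−L(11): 11 → L
W(22)−E(4): 18 → S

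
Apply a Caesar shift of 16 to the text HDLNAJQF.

H(7): 7+16=23 → X
D(3): 3+16=19 → T
L(11): 11+16=27≡1 → B
N(13): 13+16=29≡3 → D
A(0): 0+16=16 → Q
J(9): 9+16=25 → Z
Q(16): 16+16=32≡6 → G
F(5): 5+16=21 → V

XTBDQZGV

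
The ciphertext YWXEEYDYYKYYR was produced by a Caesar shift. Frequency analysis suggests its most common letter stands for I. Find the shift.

The most frequent ciphertext letter is Y (appears 6 times).
Y is position 24; I is position 8.
Shift = 16.

16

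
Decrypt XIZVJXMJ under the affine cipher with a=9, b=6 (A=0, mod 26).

The inverse of 9 mod 26 is 3, since 9·3=27≡1. Apply D(y)=3·(y−6) mod 26:
X(23): 3·(23−6)=51≡25 → Z
I(8): 3·(8−6)=6 → G
Z(25): 3·(25−6)=57≡5 → F
V(21): 3·(21−6)=45≡19 → T
J(9): 3·(9−6)=9 → J
X(23): 3·(23−6)=51≡25 → Z
M(12): 3·(12−6)=18 → S
J(9): 3·(9−6)=9 → J

ZGFTJZSJ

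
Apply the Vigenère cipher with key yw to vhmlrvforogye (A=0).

tdkhprdkpkeuc

Repeat the key across the message: ywywywywywywy
v(21)+y(24): 45≡19 → t
h(7)+w(22): 29≡3 → d
m(12)+y(24): 36≡10 → k
l(11)+w(22): 33≡7 → h
r(17)+y(24): 41≡15 → p
v(21)+w(22): 43≡17 → r
f(5)+y(24): 29≡3 → d
o(14)+w(22): 36≡10 → k
r(17)+y(24): 41≡15 → p
o(14)+w(22): 36≡10 → k
g(6)+y(24): 30≡4 → e
y(24)+w(22): 46≡20 → u
e(4)+y(24): 28≡2 → c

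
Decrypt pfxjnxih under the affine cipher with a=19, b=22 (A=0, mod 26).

bvlnflcr

The inverse of 19 mod 26 is 11, since 19·11=209≡1. Apply D(y)=11·(y−22) mod 26:
p(15): 11·(15−22)=-77≡1 → b
f(5): 11·(5−22)=-187≡21 → v
x(23): 11·(23−22)=11 → l
j(9): 11·(9−22)=-143≡13 → n
n(13): 11·(13−22)=-99≡5 → f
x(23): 11·(23−22)=11 → l
i(8): 11·(8−22)=-154≡2 → c
h(7): 11·(7−22)=-165≡17 → r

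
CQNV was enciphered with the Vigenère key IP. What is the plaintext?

Repeat the key across the ciphertext: IPIP
C(2)−I(8): -6≡20 → U
Q(16)−P(15): 1 → B
N(13)−I(8): 5 → F
V(21)−P(15): 6 → G

UBFG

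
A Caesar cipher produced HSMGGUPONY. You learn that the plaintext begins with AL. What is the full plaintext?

From the crib: H(7)−A(0)=7, so the shift is 7.
Subtract 7 from each ciphertext letter:
H(7): 7−7=0 → A
S(18): 18−7=11 → L
M(12): 12−7=5 → F
G(6): 6−7=-1≡25 → Z
G(6): 6−7=-1≡25 → Z
U(20): 20−7=13 → N
P(15): 15−7=8 → I
O(14): 14−7=7 → H
N(13): 13−7=6 → G
Y(24): 24−7=17 → R

ALFZZNIHGR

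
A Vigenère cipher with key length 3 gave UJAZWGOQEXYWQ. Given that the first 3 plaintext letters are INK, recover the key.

Subtract each crib letter from the matching ciphertext letter (mod 26):
U(20)−I(8)=12 → M
J(9)−N(13)=-4≡22 → W
A(0)−K(10)=-10≡16 → Q

MWQ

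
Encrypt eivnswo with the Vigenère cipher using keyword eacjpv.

iixwhrs

Repeat the key across the message: eacjpve
e(4)+e(4): 8 → i
i(8)+a(0): 8 → i
v(21)+c(2): 23 → x
n(13)+j(9): 22 → w
s(18)+p(15): 33≡7 → h
w(22)+v(21): 43≡17 → r
o(14)+e(4): 18 → s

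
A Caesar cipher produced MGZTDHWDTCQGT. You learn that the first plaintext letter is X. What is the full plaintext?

XRKEOSHOENBRE

From the crib: M(12)−X(23)=-11≡15, so the shift is 15.
Subtract 15 from each ciphertext letter:
M(12): 12−15=-3≡23 → X
G(6): 6−15=-9≡17 → R
Z(25): 25−15=10 → K
T(19): 19−15=4 → E
D(3): 3−15=-12≡14 → O
H(7): 7−15=-8≡18 → S
W(22): 22−15=7 → H
D(3): 3−15=-12≡14 → O
T(19): 19−15=4 → E
C(2): 2−15=-13≡13 → N
Q(16): 16−15=1 → B
G(6): 6−15=-9≡17 → R
T(19): 19−15=4 → E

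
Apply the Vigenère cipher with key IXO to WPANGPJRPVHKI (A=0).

EMOVDDRODDEYQ

Repeat the key across the message: IXOIXOIXOIXOI
W(22)+I(8): 30≡4 → E
P(15)+X(23): 38≡12 → M
A(0)+O(14): 14 → O
N(13)+I(8): 21 → V
G(6)+X(23): 29≡3 → D
P(15)+O(14): 29≡3 → D
J(9)+I(8): 17 → R
R(17)+X(23): 40≡14 → O
P(15)+O(14): 29≡3 → D
V(21)+I(8): 29≡3 → D
H(7)+X(23): 30≡4 → E
K(10)+O(14): 24 → Y
I(8)+I(8): 16 → Q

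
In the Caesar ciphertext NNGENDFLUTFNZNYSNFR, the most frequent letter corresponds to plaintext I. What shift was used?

5

The most frequent ciphertext letter is N (appears 6 times).
N is position 13; I is position 8.
Shift = 5.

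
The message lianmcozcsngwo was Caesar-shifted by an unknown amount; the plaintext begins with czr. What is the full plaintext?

czredtfqtjexnf

From the crib: l(11)−c(2)=9, so the shift is 9.
Subtract 9 from each ciphertext letter:
l(11): 11−9=2 → c
i(8): 8−9=-1≡25 → z
a(0): 0−9=-9≡17 → r
n(13): 13−9=4 → e
m(12): 12−9=3 → d
c(2): 2−9=-7≡19 → t
o(14): 14−9=5 → f
z(25): 25−9=16 → q
c(2): 2−9=-7≡19 → t
s(18): 18−9=9 → j
n(13): 13−9=4 → e
g(6): 6−9=-3≡23 → x
w(22): 22−9=13 → n
o(14): 14−9=5 → f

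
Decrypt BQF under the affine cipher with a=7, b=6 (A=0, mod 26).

The inverse of 7 mod 26 is 15, since 7·15=105≡1. Apply D(y)=15·(y−6) mod 26:
B(1): 15·(1−6)=-75≡3 → D
Q(16): 15·(16−6)=150≡20 → U
F(5): 15·(5−6)=-15≡11 → L

DUL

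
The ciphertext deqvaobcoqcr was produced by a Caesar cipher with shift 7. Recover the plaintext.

wxjothuvhjvk

d(3): 3−7=-4≡22 → w
e(4): 4−7=-3≡23 → x
q(16): 16−7=9 → j
v(21): 21−7=14 → o
a(0): 0−7=-7≡19 → t
o(14): 14−7=7 → h
b(1): 1−7=-6≡20 → u
c(2): 2−7=-5≡21 → v
o(14): 14−7=7 → h
q(16): 16−7=9 → j
c(2): 2−7=-5≡21 → v
r(17): 17−7=10 → k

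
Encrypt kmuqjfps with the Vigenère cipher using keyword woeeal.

Repeat the key across the message: woeealwo
k(10)+w(22): 32≡6 → g
m(12)+o(14): 26≡0 → a
u(20)+e(4): 24 → y
q(16)+e(4): 20 → u
j(9)+a(0): 9 → j
f(5)+l(11): 16 → q
p(15)+w(22): 37≡11 → l
s(18)+o(14): 32≡6 → g

gayujqlg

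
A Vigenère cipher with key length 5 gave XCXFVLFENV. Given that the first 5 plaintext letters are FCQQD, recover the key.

SAHPS

Subtract each crib letter from the matching ciphertext letter (mod 26):
X(23)−F(5)=18 → S
C(2)−C(2)=0 → A
X(23)−Q(16)=7 → H
F(5)−Q(16)=-11≡15 → P
V(21)−D(3)=18 → S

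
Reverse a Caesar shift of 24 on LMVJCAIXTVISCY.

L(11): 11−24=-13≡13 → N
M(12): 12−24=-12≡14 → O
V(21): 21−24=-3≡23 → X
J(9): 9−24=-15≡11 → L
C(2): 2−24=-22≡4 → E
A(0): 0−24=-24≡2 → C
I(8): 8−24=-16≡10 → K
X(23): 23−24=-1≡25 → Z
T(19): 19−24=-5≡21 → V
V(21): 21−24=-3≡23 → X
I(8): 8−24=-16≡10 → K
S(18): 18−24=-6≡20 → U
C(2): 2−24=-22≡4 → E
Y(24): 24−24=0 → A

NOXLECKZVXKUEA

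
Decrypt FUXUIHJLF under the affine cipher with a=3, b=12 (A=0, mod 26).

PUVUQHZRP

The inverse of 3 mod 26 is 9, since 3·9=27≡1. Apply D(y)=9·(y−12) mod 26:
F(5): 9·(5−12)=-63≡15 → P
U(20): 9·(20−12)=72≡20 → U
X(23): 9·(23−12)=99≡21 → V
U(20): 9·(20−12)=72≡20 → U
I(8): 9·(8−12)=-36≡16 → Q
H(7): 9·(7−12)=-45≡7 → H
J(9): 9·(9−12)=-27≡25 → Z
L(11): 9·(11−12)=-9≡17 → R
F(5): 9·(5−12)=-63≡15 → P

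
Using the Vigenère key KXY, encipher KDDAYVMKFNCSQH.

UABKVTWHDXZQAE

Repeat the key across the message: KXYKXYKXYKXYKX
K(10)+K(10): 20 → U
D(3)+X(23): 26≡0 → A
D(3)+Y(24): 27≡1 → B
A(0)+K(10): 10 → K
Y(24)+X(23): 47≡21 → V
V(21)+Y(24): 45≡19 → T
M(12)+K(10): 22 → W
K(10)+X(23): 33≡7 → H
F(5)+Y(24): 29≡3 → D
N(13)+K(10): 23 → X
C(2)+X(23): 25 → Z
S(18)+Y(24): 42≡16 → Q
Q(16)+K(10): 26≡0 → A
H(7)+X(23): 30≡4 → E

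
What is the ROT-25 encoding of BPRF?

AOQE

B(1): 1+25=26≡0 → A
P(15): 15+25=40≡14 → O
R(17): 17+25=42≡16 → Q
F(5): 5+25=30≡4 → E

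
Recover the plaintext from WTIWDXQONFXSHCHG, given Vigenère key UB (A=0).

Repeat the key across the ciphertext: UBUBUBUBUBUBUBUB
W(22)−U(20): 2 → C
T(19)−B(1): 18 → S
I(8)−U(20): -12≡14 → O
W(22)−B(1): 21 → V
D(3)−U(20): -17≡9 → J
X(23)−B(1): 22 → W
Q(16)−U(20): -4≡22 → W
O(14)−B(1): 13 → N
N(13)−U(20): -7≡19 → T
F(5)−B(1): 4 → E
X(23)−U(20): 3 → D
S(18)−B(1): 17 → R
H(7)−U(20): -13≡13 → N
C(2)−B(1): 1 → B
H(7)−U(20): -13≡13 → N
G(6)−B(1): 5 → F

CSOVJWWNTEDRNBNF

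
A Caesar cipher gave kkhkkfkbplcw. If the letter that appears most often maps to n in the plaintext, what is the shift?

The most frequent ciphertext letter is k (appears 5 times).
k is position 10; n is position 13.
Shift = -3≡23.

23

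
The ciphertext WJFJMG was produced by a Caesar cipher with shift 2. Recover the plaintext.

W(22): 22−2=20 → U
J(9): 9−2=7 → H
F(5): 5−2=3 → D
J(9): 9−2=7 → H
M(12): 12−2=10 → K
G(6): 6−2=4 → E

UHDHKE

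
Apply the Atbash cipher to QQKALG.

JJPZOT

Q(16) → J(9)
Q(16) → J(9)
K(10) → P(15)
A(0) → Z(25)
L(11) → O(14)
G(6) → T(19)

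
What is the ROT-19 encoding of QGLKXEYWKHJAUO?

Q(16): 16+19=35≡9 → J
G(6): 6+19=25 → Z
L(11): 11+19=30≡4 → E
K(10): 10+19=29≡3 → D
X(23): 23+19=42≡16 → Q
E(4): 4+19=23 → X
Y(24): 24+19=43≡17 → R
W(22): 22+19=41≡15 → P
K(10): 10+19=29≡3 → D
H(7): 7+19=26≡0 → A
J(9): 9+19=28≡2 → C
A(0): 0+19=19 → T
U(20): 20+19=39≡13 → N
O(14): 14+19=33≡7 → H

JZEDQXRPDACTNH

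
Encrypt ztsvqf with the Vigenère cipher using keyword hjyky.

Repeat the key across the message: hjykyh
z(25)+h(7): 32≡6 → g
t(19)+j(9): 28≡2 → c
s(18)+y(24): 42≡16 → q
v(21)+k(10): 31≡5 → f
q(16)+y(24): 40≡14 → o
f(5)+h(7): 12 → m

gcqfom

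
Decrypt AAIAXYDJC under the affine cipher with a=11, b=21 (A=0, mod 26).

The inverse of 11 mod 26 is 19, since 11·19=209≡1. Apply D(y)=19·(y−21) mod 26:
A(0): 19·(0−21)=-399≡17 → R
A(0): 19·(0−21)=-399≡17 → R
I(8): 19·(8−21)=-247≡13 → N
A(0): 19·(0−21)=-399≡17 → R
X(23): 19·(23−21)=38≡12 → M
Y(24): 19·(24−21)=57≡5 → F
D(3): 19·(3−21)=-342≡22 → W
J(9): 19·(9−21)=-228≡6 → G
C(2): 19·(2−21)=-361≡3 → D

RRNRMFWGD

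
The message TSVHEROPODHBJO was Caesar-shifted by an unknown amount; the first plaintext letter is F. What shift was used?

14

From the crib: T(19)−F(5)=14, so the shift is 14.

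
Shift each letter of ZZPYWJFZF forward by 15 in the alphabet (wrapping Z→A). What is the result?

Z(25): 25+15=40≡14 → O
Z(25): 25+15=40≡14 → O
P(15): 15+15=30≡4 → E
Y(24): 24+15=39≡13 → N
W(22): 22+15=37≡11 → L
J(9): 9+15=24 → Y
F(5): 5+15=20 → U
Z(25): 25+15=40≡14 → O
F(5): 5+15=20 → U

OOENLYUOU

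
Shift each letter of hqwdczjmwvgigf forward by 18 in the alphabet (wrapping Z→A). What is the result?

ziovurbeonyayx

h(7): 7+18=25 → z
q(16): 16+18=34≡8 → i
w(22): 22+18=40≡14 → o
d(3): 3+18=21 → v
c(2): 2+18=20 → u
z(25): 25+18=43≡17 → r
j(9): 9+18=27≡1 → b
m(12): 12+18=30≡4 → e
w(22): 22+18=40≡14 → o
v(21): 21+18=39≡13 → n
g(6): 6+18=24 → y
i(8): 8+18=26≡0 → a
g(6): 6+18=24 → y
f(5): 5+18=23 → x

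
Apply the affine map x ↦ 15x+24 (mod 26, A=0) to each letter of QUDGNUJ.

Q(16): 15·16+24=264≡4 → E
U(20): 15·20+24=324≡12 → M
D(3): 15·3+24=69≡17 → R
G(6): 15·6+24=114≡10 → K
N(13): 15·13+24=219≡11 → L
U(20): 15·20+24=324≡12 → M
J(9): 15·9+24=159≡3 → D

EMRKLMD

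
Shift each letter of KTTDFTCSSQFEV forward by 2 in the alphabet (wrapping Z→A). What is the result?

K(10): 10+2=12 → M
T(19): 19+2=21 → V
T(19): 19+2=21 → V
D(3): 3+2=5 → F
F(5): 5+2=7 → H
T(19): 19+2=21 → V
C(2): 2+2=4 → E
S(18): 18+2=20 → U
S(18): 18+2=20 → U
Q(16): 16+2=18 → S
F(5): 5+2=7 → H
E(4): 4+2=6 → G
V(21): 21+2=23 → X

MVVFHVEUUSHGX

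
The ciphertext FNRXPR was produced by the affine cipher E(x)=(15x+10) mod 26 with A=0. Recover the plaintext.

The inverse of 15 mod 26 is 7, since 15·7=105≡1. Apply D(y)=7·(y−10) mod 26:
F(5): 7·(5−10)=-35≡17 → R
N(13): 7·(13−10)=21 → V
R(17): 7·(17−10)=49≡23 → X
X(23): 7·(23−10)=91≡13 → N
P(15): 7·(15−10)=35≡9 → J
R(17): 7·(17−10)=49≡23 → X

RVXNJX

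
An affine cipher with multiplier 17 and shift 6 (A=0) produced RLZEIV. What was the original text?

TLVGUH

The inverse of 17 mod 26 is 23, since 17·23=391≡1. Apply D(y)=23·(y−6) mod 26:
R(17): 23·(17−6)=253≡19 → T
L(11): 23·(11−6)=115≡11 → L
Z(25): 23·(25−6)=437≡21 → V
E(4): 23·(4−6)=-46≡6 → G
I(8): 23·(8−6)=46≡20 → U
V(21): 23·(21−6)=345≡7 → H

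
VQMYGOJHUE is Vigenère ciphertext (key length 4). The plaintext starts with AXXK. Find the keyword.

Subtract each crib letter from the matching ciphertext letter (mod 26):
V(21)−A(0)=21 → V
Q(16)−X(23)=-7≡19 → T
M(12)−X(23)=-11≡15 → P
Y(24)−K(10)=14 → O

VTPO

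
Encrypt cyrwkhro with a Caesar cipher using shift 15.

c(2): 2+15=17 → r
y(24): 24+15=39≡13 → n
r(17): 17+15=32≡6 → g
w(22): 22+15=37≡11 → l
k(10): 10+15=25 → z
h(7): 7+15=22 → w
r(17): 17+15=32≡6 → g
o(14): 14+15=29≡3 → d

rnglzwgd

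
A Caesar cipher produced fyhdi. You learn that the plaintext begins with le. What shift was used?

20

From the crib: f(5)−l(11)=-6≡20, so the shift is 20.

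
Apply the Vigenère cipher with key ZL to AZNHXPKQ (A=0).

Repeat the key across the message: ZLZLZLZL
A(0)+Z(25): 25 → Z
Z(25)+L(11): 36≡10 → K
N(13)+Z(25): 38≡12 → M
H(7)+L(11): 18 → S
X(23)+Z(25): 48≡22 → W
P(15)+L(11): 26≡0 → A
K(10)+Z(25): 35≡9 → J
Q(16)+L(11): 27≡1 → B

ZKMSWAJB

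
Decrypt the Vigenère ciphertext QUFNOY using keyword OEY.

CQHZKA

Repeat the key across the ciphertext: OEYOEY
Q(16)−O(14): 2 → C
U(20)−E(4): 16 → Q
F(5)−Y(24): -19≡7 → H
N(13)−O(14): -1≡25 → Z
O(14)−E(4): 10 → K
Y(24)−Y(24): 0 → A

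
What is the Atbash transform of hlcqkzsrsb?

h(7) → s(18)
l(11) → o(14)
c(2) → x(23)
q(16) → j(9)
k(10) → p(15)
z(25) → a(0)
s(18) → h(7)
r(17) → i(8)
s(18) → h(7)
b(1) → y(24)

soxjpahihy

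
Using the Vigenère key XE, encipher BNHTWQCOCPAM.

YREXTUZSZTXQ

Repeat the key across the message: XEXEXEXEXEXE
B(1)+X(23): 24 → Y
N(13)+E(4): 17 → R
H(7)+X(23): 30≡4 → E
T(19)+E(4): 23 → X
W(22)+X(23): 45≡19 → T
Q(16)+E(4): 20 → U
C(2)+X(23): 25 → Z
O(14)+E(4): 18 → S
C(2)+X(23): 25 → Z
P(15)+E(4): 19 → T
A(0)+X(23): 23 → X
M(12)+E(4): 16 → Q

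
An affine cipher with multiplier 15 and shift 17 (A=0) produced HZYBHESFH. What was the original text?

IEXSINHUI

The inverse of 15 mod 26 is 7, since 15·7=105≡1. Apply D(y)=7·(y−17) mod 26:
H(7): 7·(7−17)=-70≡8 → I
Z(25): 7·(25−17)=56≡4 → E
Y(24): 7·(24−17)=49≡23 → X
B(1): 7·(1−17)=-112≡18 → S
H(7): 7·(7−17)=-70≡8 → I
E(4): 7·(4−17)=-91≡13 → N
S(18): 7·(18−17)=7 → H
F(5): 7·(5−17)=-84≡20 → U
H(7): 7·(7−17)=-70≡8 → I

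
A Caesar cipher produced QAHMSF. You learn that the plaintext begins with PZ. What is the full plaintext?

PZGLRE

From the crib: Q(16)−P(15)=1, so the shift is 1.
Subtract 1 from each ciphertext letter:
Q(16): 16−1=15 → P
A(0): 0−1=-1≡25 → Z
H(7): 7−1=6 → G
M(12): 12−1=11 → L
S(18): 18−1=17 → R
F(5): 5−1=4 → E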